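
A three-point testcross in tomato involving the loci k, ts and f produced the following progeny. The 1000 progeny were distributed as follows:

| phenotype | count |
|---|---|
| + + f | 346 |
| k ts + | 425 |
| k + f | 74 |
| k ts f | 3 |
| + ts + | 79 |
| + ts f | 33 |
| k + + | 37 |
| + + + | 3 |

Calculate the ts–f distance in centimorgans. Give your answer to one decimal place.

The two most frequent reciprocal classes, + + f and k ts +, are the parental types, so the F1 was + + f / k ts +.
The two rarest classes, + + + and k ts f, are the double crossovers. Comparing them with the parentals, only the f allele has switched, so f is the middle locus and the order is k – f – ts.
Crossovers in the f–ts interval produce the single-crossover classes + ts f and k + + (33 + 37 = 70) plus the double crossovers (6).
RF(f–ts) = (70 + 6) / 1000 = 76/1000 = 0.0760 → 7.6 centimorgans.

7.6 centimorgans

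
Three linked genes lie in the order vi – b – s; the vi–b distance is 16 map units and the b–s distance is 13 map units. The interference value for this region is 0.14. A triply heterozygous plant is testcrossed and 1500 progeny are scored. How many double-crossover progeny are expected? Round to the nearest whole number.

Map distances give recombination frequencies of 0.160 and 0.130 for the two intervals.
With interference 0.14 (so coincidence = 0.86), expected double-crossover frequency = 0.160 × 0.130 × 0.86 = 0.01789.
Expected number = 0.01789 × 1500 = 26.83 ≈ 27.

27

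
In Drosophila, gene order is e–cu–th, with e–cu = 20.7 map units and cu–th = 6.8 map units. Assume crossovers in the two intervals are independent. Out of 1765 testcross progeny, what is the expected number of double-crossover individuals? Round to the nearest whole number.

25

Map distances give recombination frequencies of 0.207 and 0.068 for the two intervals.
With no interference, expected double-crossover frequency = 0.207 × 0.068 = 0.01408.
Expected number = 0.01408 × 1765 = 24.84 ≈ 25.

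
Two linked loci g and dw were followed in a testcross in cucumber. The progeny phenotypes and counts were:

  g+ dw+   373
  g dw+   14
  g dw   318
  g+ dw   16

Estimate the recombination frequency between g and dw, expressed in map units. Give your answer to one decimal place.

The two most frequent classes, g+ dw+ (373) and g dw (318), are the parental types, so the F1 was g+ dw+ / g dw.
The recombinant classes are g+ dw and g dw+: 16 + 14 = 30.
Recombination frequency = 30/721 = 0.0416 ≈ 4.2%, i.e. 4.2 map units.

4.2 map units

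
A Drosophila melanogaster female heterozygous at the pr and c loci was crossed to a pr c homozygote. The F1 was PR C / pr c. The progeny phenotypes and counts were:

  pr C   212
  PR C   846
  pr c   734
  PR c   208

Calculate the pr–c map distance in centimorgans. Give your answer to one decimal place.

The recombinant classes are PR c and pr C: 208 + 212 = 420.
Recombination frequency = 420/2000 = 0.2100 ≈ 21.0%, i.e. 21.0 centimorgans.

21.0 centimorgans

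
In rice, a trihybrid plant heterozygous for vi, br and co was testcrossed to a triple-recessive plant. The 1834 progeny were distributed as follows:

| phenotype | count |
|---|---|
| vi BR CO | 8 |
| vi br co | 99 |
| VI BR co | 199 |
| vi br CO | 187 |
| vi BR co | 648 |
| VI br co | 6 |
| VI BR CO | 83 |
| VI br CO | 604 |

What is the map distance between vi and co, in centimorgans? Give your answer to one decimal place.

The two most frequent reciprocal classes, VI br CO and vi BR co, are the parental types, so the F1 was VI br CO / vi BR co.
The two rarest classes, VI br co and vi BR CO, are the double crossovers. Comparing them with the parentals, only the co allele has switched, so co is the middle locus and the order is br – co – vi.
Crossovers in the co–vi interval produce the single-crossover classes vi br CO and VI BR co (187 + 199 = 386) plus the double crossovers (14).
RF(co–vi) = (386 + 14) / 1834 = 400/1834 = 0.2181 → 21.8 centimorgans.

21.8 centimorgans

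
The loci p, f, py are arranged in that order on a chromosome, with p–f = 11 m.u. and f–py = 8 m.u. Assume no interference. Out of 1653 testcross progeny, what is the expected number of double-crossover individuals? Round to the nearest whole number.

15

Map distances give recombination frequencies of 0.110 and 0.080 for the two intervals.
With no interference, expected double-crossover frequency = 0.110 × 0.080 = 0.00880.
Expected number = 0.00880 × 1653 = 14.55 ≈ 15.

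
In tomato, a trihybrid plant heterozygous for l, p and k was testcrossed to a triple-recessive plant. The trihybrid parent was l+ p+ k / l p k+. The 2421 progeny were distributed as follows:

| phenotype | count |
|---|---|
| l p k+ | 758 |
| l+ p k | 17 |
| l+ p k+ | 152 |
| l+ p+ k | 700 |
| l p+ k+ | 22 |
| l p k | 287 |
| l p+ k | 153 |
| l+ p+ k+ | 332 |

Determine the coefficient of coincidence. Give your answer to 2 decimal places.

0.42

The two rarest classes, l+ p k and l p+ k+, are the double crossovers. Comparing them with the parentals, only the p allele has switched, so p is the middle locus and the order is l – p – k.
l–p: (305 + 39)/2421 = 0.1421; p–k: (619 + 39)/2421 = 0.2718.
Expected DCO frequency = 0.1421 × 0.2718 ≈ 0.03862; observed = 39/2421 ≈ 0.01611.
Coefficient of coincidence = 0.01611/0.03862 ≈ 0.42.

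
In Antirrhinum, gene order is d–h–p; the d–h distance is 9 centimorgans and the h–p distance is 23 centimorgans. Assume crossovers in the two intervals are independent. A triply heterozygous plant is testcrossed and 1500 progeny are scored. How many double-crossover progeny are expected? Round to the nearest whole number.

31

Map distances give recombination frequencies of 0.090 and 0.230 for the two intervals.
With no interference, expected double-crossover frequency = 0.090 × 0.230 = 0.02070.
Expected number = 0.02070 × 1500 = 31.05 ≈ 31.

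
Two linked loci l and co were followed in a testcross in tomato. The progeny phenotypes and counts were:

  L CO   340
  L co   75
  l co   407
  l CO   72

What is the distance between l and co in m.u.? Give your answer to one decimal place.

The two most frequent classes, L CO (340) and l co (407), are the parental types, so the F1 was L CO / l co.
The recombinant classes are L co and l CO: 75 + 72 = 147.
Recombination frequency = 147/894 = 0.1644 ≈ 16.4%, i.e. 16.4 m.u.

16.4 m.u.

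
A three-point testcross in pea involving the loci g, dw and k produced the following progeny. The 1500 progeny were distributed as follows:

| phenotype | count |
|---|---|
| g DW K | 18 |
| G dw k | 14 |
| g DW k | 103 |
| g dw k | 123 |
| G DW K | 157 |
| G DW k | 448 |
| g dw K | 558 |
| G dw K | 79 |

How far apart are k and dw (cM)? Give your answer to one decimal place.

The two most frequent reciprocal classes, G DW k and g dw K, are the parental types, so the F1 was G DW k / g dw K.
The two rarest classes, G dw k and g DW K, are the double crossovers. Comparing them with the parentals, only the dw allele has switched, so dw is the middle locus and the order is g – dw – k.
Crossovers in the dw–k interval produce the single-crossover classes G DW K and g dw k (157 + 123 = 280) plus the double crossovers (32).
RF(dw–k) = (280 + 32) / 1500 = 312/1500 = 0.2080 → 20.8 cM.

20.8 cM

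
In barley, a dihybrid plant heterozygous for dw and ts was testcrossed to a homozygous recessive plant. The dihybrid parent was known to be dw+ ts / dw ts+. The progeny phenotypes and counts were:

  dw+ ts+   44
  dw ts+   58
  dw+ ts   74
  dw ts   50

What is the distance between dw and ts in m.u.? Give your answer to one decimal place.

41.6 m.u.

The recombinant classes are dw+ ts+ and dw ts: 44 + 50 = 94.
Recombination frequency = 94/226 = 0.4159 ≈ 41.6%, i.e. 41.6 m.u.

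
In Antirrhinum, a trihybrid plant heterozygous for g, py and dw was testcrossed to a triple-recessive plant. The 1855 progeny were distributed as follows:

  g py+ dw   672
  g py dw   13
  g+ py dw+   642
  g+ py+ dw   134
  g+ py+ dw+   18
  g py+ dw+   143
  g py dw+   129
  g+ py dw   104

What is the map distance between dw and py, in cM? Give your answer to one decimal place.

15.0 cM

The two most frequent reciprocal classes, g+ py dw+ and g py+ dw, are the parental types, so the F1 was g+ py dw+ / g py+ dw.
The two rarest classes, g+ py+ dw+ and g py dw, are the double crossovers. Comparing them with the parentals, only the py allele has switched, so py is the middle locus and the order is g – py – dw.
Crossovers in the py–dw interval produce the single-crossover classes g+ py dw and g py+ dw+ (104 + 143 = 247) plus the double crossovers (31).
RF(py–dw) = (247 + 31) / 1855 = 278/1855 = 0.1499 → 15.0 cM.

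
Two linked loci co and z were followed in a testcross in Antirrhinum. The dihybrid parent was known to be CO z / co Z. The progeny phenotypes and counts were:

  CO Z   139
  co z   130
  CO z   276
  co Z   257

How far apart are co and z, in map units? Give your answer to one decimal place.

33.5 map units

The recombinant classes are CO Z and co z: 139 + 130 = 269.
Recombination frequency = 269/802 = 0.3354 ≈ 33.5%, i.e. 33.5 map units.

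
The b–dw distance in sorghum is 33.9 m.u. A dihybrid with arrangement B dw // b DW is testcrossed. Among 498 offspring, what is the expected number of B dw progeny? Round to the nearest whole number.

165

A map distance of 33.9 m.u. corresponds to a recombination frequency of 0.339.
The F1 is B dw / b DW, so B dw is a parental gamete class with expected frequency (1 − r)/2 = 0.661/2 = 0.3305.
Expected number = 0.3305 × 498 = 164.59 ≈ 165.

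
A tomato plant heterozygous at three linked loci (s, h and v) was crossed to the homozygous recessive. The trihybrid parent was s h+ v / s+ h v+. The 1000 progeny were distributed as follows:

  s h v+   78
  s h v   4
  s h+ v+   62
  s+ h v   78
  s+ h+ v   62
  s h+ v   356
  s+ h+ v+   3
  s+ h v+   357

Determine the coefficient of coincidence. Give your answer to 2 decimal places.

The two rarest classes, s h v and s+ h+ v+, are the double crossovers. Comparing them with the parentals, only the h allele has switched, so h is the middle locus and the order is s – h – v.
s–h: (140 + 7)/1000 = 0.1470; h–v: (140 + 7)/1000 = 0.1470.
Expected DCO frequency = 0.1470 × 0.1470 ≈ 0.02161; observed = 7/1000 ≈ 0.00700.
Coefficient of coincidence = 0.00700/0.02161 ≈ 0.32.

0.32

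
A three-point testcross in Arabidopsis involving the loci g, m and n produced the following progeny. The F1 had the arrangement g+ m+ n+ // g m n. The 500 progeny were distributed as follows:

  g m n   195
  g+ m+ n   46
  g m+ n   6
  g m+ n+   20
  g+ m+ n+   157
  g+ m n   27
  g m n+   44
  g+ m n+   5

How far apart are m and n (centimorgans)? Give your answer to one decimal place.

20.2 centimorgans

The two rarest classes, g+ m n+ and g m+ n, are the double crossovers. Comparing them with the parentals, only the m allele has switched, so m is the middle locus and the order is n – m – g.
Crossovers in the n–m interval produce the single-crossover classes g+ m+ n and g m n+ (46 + 44 = 90) plus the double crossovers (11).
RF(n–m) = (90 + 11) / 500 = 101/500 = 0.2020 → 20.2 centimorgans.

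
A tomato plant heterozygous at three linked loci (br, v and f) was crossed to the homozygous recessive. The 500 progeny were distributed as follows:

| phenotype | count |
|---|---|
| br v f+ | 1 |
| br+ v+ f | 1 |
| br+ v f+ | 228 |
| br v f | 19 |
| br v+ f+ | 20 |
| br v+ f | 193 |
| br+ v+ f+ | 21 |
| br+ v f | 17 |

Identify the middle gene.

br

The two most frequent reciprocal classes, br+ v f+ and br v+ f, are the parental types, so the F1 was br+ v f+ / br v+ f.
The two rarest classes, br v f+ and br+ v+ f, are the double crossovers. Comparing them with the parentals, only the br allele has switched, so br is the middle locus and the order is v – br – f.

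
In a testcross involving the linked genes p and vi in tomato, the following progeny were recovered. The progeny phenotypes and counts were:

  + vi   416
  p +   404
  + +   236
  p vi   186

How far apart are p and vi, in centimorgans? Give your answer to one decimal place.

The two most frequent classes, + vi (416) and p + (404), are the parental types, so the F1 was + vi / p +.
The recombinant classes are + + and p vi: 236 + 186 = 422.
Recombination frequency = 422/1242 = 0.3398 ≈ 34.0%, i.e. 34.0 centimorgans.

34.0 centimorgans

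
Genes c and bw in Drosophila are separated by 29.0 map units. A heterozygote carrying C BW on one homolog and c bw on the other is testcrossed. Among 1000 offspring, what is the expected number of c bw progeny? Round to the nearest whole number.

A map distance of 29.0 map units corresponds to a recombination frequency of 0.290.
The F1 is C BW / c bw, so c bw is a parental gamete class with expected frequency (1 − r)/2 = 0.710/2 = 0.3550.
Expected number = 0.3550 × 1000 = 355.00 ≈ 355.

355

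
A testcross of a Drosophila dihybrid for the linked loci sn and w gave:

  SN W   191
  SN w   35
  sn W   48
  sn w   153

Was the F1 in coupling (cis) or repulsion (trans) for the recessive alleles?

cis

The two most frequent classes are SN W (191) and sn w (153); these are the parental (non-recombinant) types.
So the F1 carried SN W on one chromosome and sn w on the other — the recessive alleles are on the same chromosome (cis / coupling).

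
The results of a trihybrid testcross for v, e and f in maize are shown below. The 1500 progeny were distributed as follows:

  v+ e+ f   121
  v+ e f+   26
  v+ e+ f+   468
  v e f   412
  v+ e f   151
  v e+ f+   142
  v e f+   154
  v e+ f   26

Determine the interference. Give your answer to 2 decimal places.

The two most frequent reciprocal classes, v e f and v+ e+ f+, are the parental types, so the F1 was v e f / v+ e+ f+.
The two rarest classes, v e+ f and v+ e f+, are the double crossovers. Comparing them with the parentals, only the e allele has switched, so e is the middle locus and the order is f – e – v.
f–e: (275 + 52)/1500 = 0.2180; e–v: (293 + 52)/1500 = 0.2300.
Expected DCO frequency = 0.2180 × 0.2300 ≈ 0.05014; observed = 52/1500 ≈ 0.03467.
Coefficient of coincidence = 0.03467/0.05014 ≈ 0.69; interference = 1 − 0.69 = 0.31.

0.31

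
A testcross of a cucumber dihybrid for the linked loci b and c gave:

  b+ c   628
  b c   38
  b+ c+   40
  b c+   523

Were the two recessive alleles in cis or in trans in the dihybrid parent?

trans

The two most frequent classes are b+ c (628) and b c+ (523); these are the parental (non-recombinant) types.
So the F1 carried b+ c on one chromosome and b c+ on the other — the recessive alleles are on opposite chromosomes (trans / repulsion).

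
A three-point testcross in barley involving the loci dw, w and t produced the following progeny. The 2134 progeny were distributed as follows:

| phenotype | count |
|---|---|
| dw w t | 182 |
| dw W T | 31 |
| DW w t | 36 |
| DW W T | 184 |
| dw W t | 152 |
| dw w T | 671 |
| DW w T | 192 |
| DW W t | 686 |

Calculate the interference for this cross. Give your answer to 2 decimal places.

The two most frequent reciprocal classes, dw w T and DW W t, are the parental types, so the F1 was dw w T / DW W t.
The two rarest classes, dw W T and DW w t, are the double crossovers. Comparing them with the parentals, only the w allele has switched, so w is the middle locus and the order is dw – w – t.
dw–w: (344 + 67)/2134 = 0.1926; w–t: (366 + 67)/2134 = 0.2029.
Expected DCO frequency = 0.1926 × 0.2029 ≈ 0.03908; observed = 67/2134 ≈ 0.03140.
Coefficient of coincidence = 0.03140/0.03908 ≈ 0.80; interference = 1 − 0.80 = 0.20.

0.20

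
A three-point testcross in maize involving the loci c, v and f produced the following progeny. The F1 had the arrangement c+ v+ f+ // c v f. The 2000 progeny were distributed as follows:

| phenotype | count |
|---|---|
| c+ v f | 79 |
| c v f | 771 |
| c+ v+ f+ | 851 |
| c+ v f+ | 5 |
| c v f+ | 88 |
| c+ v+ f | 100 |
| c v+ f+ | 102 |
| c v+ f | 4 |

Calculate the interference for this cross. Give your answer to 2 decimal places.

0.52

The two rarest classes, c+ v f+ and c v+ f, are the double crossovers. Comparing them with the parentals, only the v allele has switched, so v is the middle locus and the order is c – v – f.
c–v: (181 + 9)/2000 = 0.0950; v–f: (188 + 9)/2000 = 0.0985.
Expected DCO frequency = 0.0950 × 0.0985 ≈ 0.00936; observed = 9/2000 ≈ 0.00450.
Coefficient of coincidence = 0.00450/0.00936 ≈ 0.48; interference = 1 − 0.48 = 0.52.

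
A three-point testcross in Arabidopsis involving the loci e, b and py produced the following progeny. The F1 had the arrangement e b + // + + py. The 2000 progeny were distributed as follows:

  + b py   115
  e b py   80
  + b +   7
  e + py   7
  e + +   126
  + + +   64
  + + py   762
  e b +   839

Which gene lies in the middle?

e

The two rarest classes, + b + and e + py, are the double crossovers. Comparing them with the parentals, only the e allele has switched, so e is the middle locus and the order is b – e – py.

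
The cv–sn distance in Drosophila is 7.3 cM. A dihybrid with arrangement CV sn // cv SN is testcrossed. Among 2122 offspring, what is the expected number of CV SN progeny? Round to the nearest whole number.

A map distance of 7.3 cM corresponds to a recombination frequency of 0.073.
The F1 is CV sn / cv SN, so CV SN is a recombinant gamete class with expected frequency r/2 = 0.073/2 = 0.0365.
Expected number = 0.0365 × 2122 = 77.45 ≈ 77.

77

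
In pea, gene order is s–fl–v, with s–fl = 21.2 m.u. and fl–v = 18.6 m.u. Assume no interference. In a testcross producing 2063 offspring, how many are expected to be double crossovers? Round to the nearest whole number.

81

Map distances give recombination frequencies of 0.212 and 0.186 for the two intervals.
With no interference, expected double-crossover frequency = 0.212 × 0.186 = 0.03943.
Expected number = 0.03943 × 2063 = 81.35 ≈ 81.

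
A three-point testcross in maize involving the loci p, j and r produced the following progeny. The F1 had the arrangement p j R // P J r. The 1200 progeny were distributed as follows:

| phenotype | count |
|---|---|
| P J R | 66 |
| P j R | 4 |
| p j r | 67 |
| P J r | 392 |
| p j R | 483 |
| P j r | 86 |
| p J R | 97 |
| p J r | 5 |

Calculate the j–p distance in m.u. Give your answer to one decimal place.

16.0 m.u.

The two rarest classes, P j R and p J r, are the double crossovers. Comparing them with the parentals, only the p allele has switched, so p is the middle locus and the order is j – p – r.
Crossovers in the j–p interval produce the single-crossover classes p J R and P j r (97 + 86 = 183) plus the double crossovers (9).
RF(j–p) = (183 + 9) / 1200 = 192/1200 = 0.1600 → 16.0 m.u.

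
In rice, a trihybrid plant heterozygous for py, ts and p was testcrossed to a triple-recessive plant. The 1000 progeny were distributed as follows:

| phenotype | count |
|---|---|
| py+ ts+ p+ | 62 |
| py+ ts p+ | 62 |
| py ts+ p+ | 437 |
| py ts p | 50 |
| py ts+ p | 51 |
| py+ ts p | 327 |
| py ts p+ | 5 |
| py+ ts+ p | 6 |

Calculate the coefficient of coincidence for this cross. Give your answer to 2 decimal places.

The two most frequent reciprocal classes, py+ ts p and py ts+ p+, are the parental types, so the F1 was py+ ts p / py ts+ p+.
The two rarest classes, py+ ts+ p and py ts p+, are the double crossovers. Comparing them with the parentals, only the ts allele has switched, so ts is the middle locus and the order is p – ts – py.
p–ts: (113 + 11)/1000 = 0.1240; ts–py: (112 + 11)/1000 = 0.1230.
Expected DCO frequency = 0.1240 × 0.1230 ≈ 0.01525; observed = 11/1000 ≈ 0.01100.
Coefficient of coincidence = 0.01100/0.01525 ≈ 0.72.

0.72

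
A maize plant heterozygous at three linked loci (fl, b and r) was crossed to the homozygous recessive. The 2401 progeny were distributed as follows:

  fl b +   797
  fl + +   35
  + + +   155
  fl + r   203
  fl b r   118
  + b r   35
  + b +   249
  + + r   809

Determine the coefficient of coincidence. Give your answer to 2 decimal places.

The two most frequent reciprocal classes, fl b + and + + r, are the parental types, so the F1 was fl b + / + + r.
The two rarest classes, fl + + and + b r, are the double crossovers. Comparing them with the parentals, only the b allele has switched, so b is the middle locus and the order is fl – b – r.
fl–b: (452 + 70)/2401 = 0.2174; b–r: (273 + 70)/2401 = 0.1429.
Expected DCO frequency = 0.2174 × 0.1429 ≈ 0.03107; observed = 70/2401 ≈ 0.02915.
Coefficient of coincidence = 0.02915/0.03107 ≈ 0.94.

0.94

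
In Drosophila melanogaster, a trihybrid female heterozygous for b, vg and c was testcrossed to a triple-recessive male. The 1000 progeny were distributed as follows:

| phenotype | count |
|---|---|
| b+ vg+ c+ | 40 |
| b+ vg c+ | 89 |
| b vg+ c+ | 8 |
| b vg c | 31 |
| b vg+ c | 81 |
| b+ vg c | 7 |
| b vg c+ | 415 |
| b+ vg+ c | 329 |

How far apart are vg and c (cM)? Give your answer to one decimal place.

The two most frequent reciprocal classes, b+ vg+ c and b vg c+, are the parental types, so the F1 was b+ vg+ c / b vg c+.
The two rarest classes, b+ vg c and b vg+ c+, are the double crossovers. Comparing them with the parentals, only the vg allele has switched, so vg is the middle locus and the order is c – vg – b.
Crossovers in the c–vg interval produce the single-crossover classes b+ vg+ c+ and b vg c (40 + 31 = 71) plus the double crossovers (15).
RF(c–vg) = (71 + 15) / 1000 = 86/1000 = 0.0860 → 8.6 cM.

8.6 cM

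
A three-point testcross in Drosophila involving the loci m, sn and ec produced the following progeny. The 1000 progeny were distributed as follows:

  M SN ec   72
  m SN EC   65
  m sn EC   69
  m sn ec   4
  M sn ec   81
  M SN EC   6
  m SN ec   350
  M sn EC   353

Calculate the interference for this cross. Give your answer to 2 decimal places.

0.58

The two most frequent reciprocal classes, M sn EC and m SN ec, are the parental types, so the F1 was M sn EC / m SN ec.
The two rarest classes, M SN EC and m sn ec, are the double crossovers. Comparing them with the parentals, only the sn allele has switched, so sn is the middle locus and the order is m – sn – ec.
m–sn: (141 + 10)/1000 = 0.1510; sn–ec: (146 + 10)/1000 = 0.1560.
Expected DCO frequency = 0.1510 × 0.1560 ≈ 0.02356; observed = 10/1000 ≈ 0.01000.
Coefficient of coincidence = 0.01000/0.02356 ≈ 0.42; interference = 1 − 0.42 = 0.58.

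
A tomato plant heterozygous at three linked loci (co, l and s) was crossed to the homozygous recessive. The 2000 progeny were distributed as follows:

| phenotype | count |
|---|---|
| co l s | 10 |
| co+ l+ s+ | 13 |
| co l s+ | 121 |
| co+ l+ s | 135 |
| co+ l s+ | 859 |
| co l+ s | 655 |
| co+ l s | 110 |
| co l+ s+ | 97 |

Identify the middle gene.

The two most frequent reciprocal classes, co l+ s and co+ l s+, are the parental types, so the F1 was co l+ s / co+ l s+.
The two rarest classes, co l s and co+ l+ s+, are the double crossovers. Comparing them with the parentals, only the l allele has switched, so l is the middle locus and the order is s – l – co.

l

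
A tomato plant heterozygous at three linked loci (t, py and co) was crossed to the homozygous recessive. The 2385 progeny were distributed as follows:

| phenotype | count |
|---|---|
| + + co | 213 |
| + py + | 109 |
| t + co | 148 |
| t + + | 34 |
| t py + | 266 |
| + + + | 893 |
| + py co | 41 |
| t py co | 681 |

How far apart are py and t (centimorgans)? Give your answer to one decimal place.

13.9 centimorgans

The two most frequent reciprocal classes, + + + and t py co, are the parental types, so the F1 was + + + / t py co.
The two rarest classes, t + + and + py co, are the double crossovers. Comparing them with the parentals, only the t allele has switched, so t is the middle locus and the order is py – t – co.
Crossovers in the py–t interval produce the single-crossover classes + py + and t + co (109 + 148 = 257) plus the double crossovers (75).
RF(py–t) = (257 + 75) / 2385 = 332/2385 = 0.1392 → 13.9 centimorgans.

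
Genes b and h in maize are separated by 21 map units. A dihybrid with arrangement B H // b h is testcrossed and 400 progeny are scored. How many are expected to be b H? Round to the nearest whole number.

42

A map distance of 21 map units corresponds to a recombination frequency of 0.210.
The F1 is B H / b h, so b H is a recombinant gamete class with expected frequency r/2 = 0.210/2 = 0.1050.
Expected number = 0.1050 × 400 = 42.00 ≈ 42.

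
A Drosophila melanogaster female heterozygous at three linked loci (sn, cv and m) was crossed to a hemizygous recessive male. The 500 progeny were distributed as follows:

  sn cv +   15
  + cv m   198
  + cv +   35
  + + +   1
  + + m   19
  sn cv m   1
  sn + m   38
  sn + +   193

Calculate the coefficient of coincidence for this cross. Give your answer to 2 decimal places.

0.37

The two most frequent reciprocal classes, sn + + and + cv m, are the parental types, so the F1 was sn + + / + cv m.
The two rarest classes, + + + and sn cv m, are the double crossovers. Comparing them with the parentals, only the sn allele has switched, so sn is the middle locus and the order is m – sn – cv.
m–sn: (73 + 2)/500 = 0.1500; sn–cv: (34 + 2)/500 = 0.0720.
Expected DCO frequency = 0.1500 × 0.0720 ≈ 0.01080; observed = 2/500 ≈ 0.00400.
Coefficient of coincidence = 0.00400/0.01080 ≈ 0.37.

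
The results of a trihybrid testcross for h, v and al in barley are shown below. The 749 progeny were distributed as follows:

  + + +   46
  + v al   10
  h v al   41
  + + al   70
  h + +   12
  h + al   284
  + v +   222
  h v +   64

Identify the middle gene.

The two most frequent reciprocal classes, + v + and h + al, are the parental types, so the F1 was + v + / h + al.
The two rarest classes, + v al and h + +, are the double crossovers. Comparing them with the parentals, only the al allele has switched, so al is the middle locus and the order is h – al – v.

al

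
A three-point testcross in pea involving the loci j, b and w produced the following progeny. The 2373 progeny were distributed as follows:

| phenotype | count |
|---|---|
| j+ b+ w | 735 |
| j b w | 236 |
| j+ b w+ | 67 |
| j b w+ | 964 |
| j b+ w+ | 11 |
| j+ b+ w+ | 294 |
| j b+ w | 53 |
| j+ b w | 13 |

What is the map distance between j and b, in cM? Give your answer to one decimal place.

The two most frequent reciprocal classes, j+ b+ w and j b w+, are the parental types, so the F1 was j+ b+ w / j b w+.
The two rarest classes, j+ b w and j b+ w+, are the double crossovers. Comparing them with the parentals, only the b allele has switched, so b is the middle locus and the order is j – b – w.
Crossovers in the j–b interval produce the single-crossover classes j b+ w and j+ b w+ (53 + 67 = 120) plus the double crossovers (24).
RF(j–b) = (120 + 24) / 2373 = 144/2373 = 0.0607 → 6.1 cM.

6.1 cM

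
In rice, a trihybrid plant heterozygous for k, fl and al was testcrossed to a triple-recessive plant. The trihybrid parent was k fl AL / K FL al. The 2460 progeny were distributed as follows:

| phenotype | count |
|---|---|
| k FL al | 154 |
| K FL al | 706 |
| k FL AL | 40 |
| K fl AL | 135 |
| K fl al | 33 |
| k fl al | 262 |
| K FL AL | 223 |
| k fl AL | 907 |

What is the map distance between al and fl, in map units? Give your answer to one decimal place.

22.7 map units

The two rarest classes, k FL AL and K fl al, are the double crossovers. Comparing them with the parentals, only the fl allele has switched, so fl is the middle locus and the order is k – fl – al.
Crossovers in the fl–al interval produce the single-crossover classes k fl al and K FL AL (262 + 223 = 485) plus the double crossovers (73).
RF(fl–al) = (485 + 73) / 2460 = 558/2460 = 0.2268 → 22.7 map units.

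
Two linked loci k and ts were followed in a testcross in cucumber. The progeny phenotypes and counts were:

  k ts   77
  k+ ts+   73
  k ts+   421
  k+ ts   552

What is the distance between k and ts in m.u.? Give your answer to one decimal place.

13.4 m.u.

The two most frequent classes, k+ ts (552) and k ts+ (421), are the parental types, so the F1 was k+ ts / k ts+.
The recombinant classes are k+ ts+ and k ts: 73 + 77 = 150.
Recombination frequency = 150/1123 = 0.1336 ≈ 13.4%, i.e. 13.4 m.u.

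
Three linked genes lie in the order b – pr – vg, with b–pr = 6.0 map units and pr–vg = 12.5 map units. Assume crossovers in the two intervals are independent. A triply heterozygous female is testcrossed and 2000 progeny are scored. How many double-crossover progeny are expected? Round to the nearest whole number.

Map distances give recombination frequencies of 0.060 and 0.125 for the two intervals.
With no interference, expected double-crossover frequency = 0.060 × 0.125 = 0.00750.
Expected number = 0.00750 × 2000 = 15.00 ≈ 15.

15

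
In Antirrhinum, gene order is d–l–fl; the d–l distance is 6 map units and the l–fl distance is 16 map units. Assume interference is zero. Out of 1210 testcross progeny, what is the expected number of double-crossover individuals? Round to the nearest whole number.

12

Map distances give recombination frequencies of 0.060 and 0.160 for the two intervals.
With no interference, expected double-crossover frequency = 0.060 × 0.160 = 0.00960.
Expected number = 0.00960 × 1210 = 11.62 ≈ 12.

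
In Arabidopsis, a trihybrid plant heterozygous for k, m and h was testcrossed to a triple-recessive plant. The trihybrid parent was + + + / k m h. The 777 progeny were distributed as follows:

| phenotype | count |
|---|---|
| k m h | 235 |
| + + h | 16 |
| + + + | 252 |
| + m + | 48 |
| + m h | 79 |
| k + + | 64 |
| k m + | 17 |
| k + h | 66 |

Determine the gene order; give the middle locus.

The two rarest classes, + + h and k m +, are the double crossovers. Comparing them with the parentals, only the h allele has switched, so h is the middle locus and the order is k – h – m.

h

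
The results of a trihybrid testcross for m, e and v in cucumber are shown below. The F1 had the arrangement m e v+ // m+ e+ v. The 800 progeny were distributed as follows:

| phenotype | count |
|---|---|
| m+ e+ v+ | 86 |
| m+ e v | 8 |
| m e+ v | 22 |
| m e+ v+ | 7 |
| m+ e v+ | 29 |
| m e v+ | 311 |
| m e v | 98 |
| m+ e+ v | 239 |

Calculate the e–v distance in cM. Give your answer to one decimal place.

The two rarest classes, m e+ v+ and m+ e v, are the double crossovers. Comparing them with the parentals, only the e allele has switched, so e is the middle locus and the order is v – e – m.
Crossovers in the v–e interval produce the single-crossover classes m e v and m+ e+ v+ (98 + 86 = 184) plus the double crossovers (15).
RF(v–e) = (184 + 15) / 800 = 199/800 = 0.2487 → 24.9 cM.

24.9 cM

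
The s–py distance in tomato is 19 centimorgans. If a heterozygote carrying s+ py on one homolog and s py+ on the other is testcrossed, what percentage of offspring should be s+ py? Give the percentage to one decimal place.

A map distance of 19 centimorgans corresponds to a recombination frequency of 0.190.
The F1 is s+ py / s py+, so s+ py is a parental gamete class with expected frequency (1 − r)/2 = 0.810/2 = 0.4050.
That is 0.4050 = 40.5% of the progeny.

40.5%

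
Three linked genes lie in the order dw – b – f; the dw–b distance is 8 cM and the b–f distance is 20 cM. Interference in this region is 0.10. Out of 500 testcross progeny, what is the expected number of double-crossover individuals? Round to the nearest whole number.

7

Map distances give recombination frequencies of 0.080 and 0.200 for the two intervals.
With interference 0.10 (so coincidence = 0.90), expected double-crossover frequency = 0.080 × 0.200 × 0.90 = 0.01440.
Expected number = 0.01440 × 500 = 7.20 ≈ 7.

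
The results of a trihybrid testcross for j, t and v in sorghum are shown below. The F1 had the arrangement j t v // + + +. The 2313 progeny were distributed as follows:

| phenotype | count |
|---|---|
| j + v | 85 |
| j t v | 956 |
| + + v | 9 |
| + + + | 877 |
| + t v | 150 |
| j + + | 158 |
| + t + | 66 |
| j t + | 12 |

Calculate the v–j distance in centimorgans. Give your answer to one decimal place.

14.2 centimorgans

The two rarest classes, j t + and + + v, are the double crossovers. Comparing them with the parentals, only the v allele has switched, so v is the middle locus and the order is j – v – t.
Crossovers in the j–v interval produce the single-crossover classes + t v and j + + (150 + 158 = 308) plus the double crossovers (21).
RF(j–v) = (308 + 21) / 2313 = 329/2313 = 0.1422 → 14.2 centimorgans.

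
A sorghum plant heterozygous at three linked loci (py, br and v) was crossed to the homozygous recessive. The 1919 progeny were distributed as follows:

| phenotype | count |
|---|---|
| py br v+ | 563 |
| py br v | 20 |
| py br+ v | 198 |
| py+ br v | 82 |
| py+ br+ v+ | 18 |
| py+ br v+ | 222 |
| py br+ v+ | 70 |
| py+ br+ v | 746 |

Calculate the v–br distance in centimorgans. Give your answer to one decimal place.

The two most frequent reciprocal classes, py+ br+ v and py br v+, are the parental types, so the F1 was py+ br+ v / py br v+.
The two rarest classes, py+ br+ v+ and py br v, are the double crossovers. Comparing them with the parentals, only the v allele has switched, so v is the middle locus and the order is py – v – br.
Crossovers in the v–br interval produce the single-crossover classes py+ br v and py br+ v+ (82 + 70 = 152) plus the double crossovers (38).
RF(v–br) = (152 + 38) / 1919 = 190/1919 = 0.0990 → 9.9 centimorgans.

9.9 centimorgans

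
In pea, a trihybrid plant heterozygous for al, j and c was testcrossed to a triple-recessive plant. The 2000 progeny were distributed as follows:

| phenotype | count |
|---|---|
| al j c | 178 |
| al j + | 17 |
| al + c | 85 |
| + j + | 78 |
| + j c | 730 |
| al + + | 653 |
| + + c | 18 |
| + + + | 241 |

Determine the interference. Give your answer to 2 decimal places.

0.22

The two most frequent reciprocal classes, + j c and al + +, are the parental types, so the F1 was + j c / al + +.
The two rarest classes, + + c and al j +, are the double crossovers. Comparing them with the parentals, only the j allele has switched, so j is the middle locus and the order is al – j – c.
al–j: (419 + 35)/2000 = 0.2270; j–c: (163 + 35)/2000 = 0.0990.
Expected DCO frequency = 0.2270 × 0.0990 ≈ 0.02247; observed = 35/2000 ≈ 0.01750.
Coefficient of coincidence = 0.01750/0.02247 ≈ 0.78; interference = 1 − 0.78 = 0.22.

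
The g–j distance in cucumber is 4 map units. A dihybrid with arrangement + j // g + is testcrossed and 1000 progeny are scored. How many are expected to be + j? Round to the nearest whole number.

A map distance of 4 map units corresponds to a recombination frequency of 0.040.
The F1 is + j / g +, so + j is a parental gamete class with expected frequency (1 − r)/2 = 0.960/2 = 0.4800.
Expected number = 0.4800 × 1000 = 480.00 ≈ 480.

480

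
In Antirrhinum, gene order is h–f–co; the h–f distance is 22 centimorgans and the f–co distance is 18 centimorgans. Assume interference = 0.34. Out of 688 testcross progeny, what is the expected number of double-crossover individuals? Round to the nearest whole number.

18

Map distances give recombination frequencies of 0.220 and 0.180 for the two intervals.
With interference 0.34 (so coincidence = 0.66), expected double-crossover frequency = 0.220 × 0.180 × 0.66 = 0.02614.
Expected number = 0.02614 × 688 = 17.98 ≈ 18.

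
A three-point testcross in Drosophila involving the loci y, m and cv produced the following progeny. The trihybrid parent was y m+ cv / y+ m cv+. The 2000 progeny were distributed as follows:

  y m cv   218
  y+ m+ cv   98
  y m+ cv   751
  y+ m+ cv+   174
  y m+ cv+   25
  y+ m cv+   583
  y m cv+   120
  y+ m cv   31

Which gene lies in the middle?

The two rarest classes, y m+ cv+ and y+ m cv, are the double crossovers. Comparing them with the parentals, only the cv allele has switched, so cv is the middle locus and the order is m – cv – y.

cv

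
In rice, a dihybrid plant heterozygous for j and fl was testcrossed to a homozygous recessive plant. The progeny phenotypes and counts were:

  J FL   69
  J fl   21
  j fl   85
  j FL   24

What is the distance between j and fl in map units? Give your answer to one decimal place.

The two most frequent classes, J FL (69) and j fl (85), are the parental types, so the F1 was J FL / j fl.
The recombinant classes are J fl and j FL: 21 + 24 = 45.
Recombination frequency = 45/199 = 0.2261 ≈ 22.6%, i.e. 22.6 map units.

22.6 map units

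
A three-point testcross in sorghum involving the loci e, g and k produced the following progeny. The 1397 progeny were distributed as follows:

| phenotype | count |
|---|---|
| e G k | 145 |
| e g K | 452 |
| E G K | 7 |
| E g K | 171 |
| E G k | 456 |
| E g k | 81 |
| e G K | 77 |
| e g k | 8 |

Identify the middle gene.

k

The two most frequent reciprocal classes, e g K and E G k, are the parental types, so the F1 was e g K / E G k.
The two rarest classes, e g k and E G K, are the double crossovers. Comparing them with the parentals, only the k allele has switched, so k is the middle locus and the order is g – k – e.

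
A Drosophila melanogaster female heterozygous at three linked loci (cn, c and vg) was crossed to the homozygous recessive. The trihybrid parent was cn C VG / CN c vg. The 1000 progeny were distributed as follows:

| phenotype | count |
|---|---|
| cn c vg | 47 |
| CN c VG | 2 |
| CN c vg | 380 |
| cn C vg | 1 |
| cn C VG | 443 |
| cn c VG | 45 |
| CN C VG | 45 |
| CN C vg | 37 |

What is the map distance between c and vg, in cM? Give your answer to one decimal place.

The two rarest classes, cn C vg and CN c VG, are the double crossovers. Comparing them with the parentals, only the vg allele has switched, so vg is the middle locus and the order is cn – vg – c.
Crossovers in the vg–c interval produce the single-crossover classes cn c VG and CN C vg (45 + 37 = 82) plus the double crossovers (3).
RF(vg–c) = (82 + 3) / 1000 = 85/1000 = 0.0850 → 8.5 cM.

8.5 cM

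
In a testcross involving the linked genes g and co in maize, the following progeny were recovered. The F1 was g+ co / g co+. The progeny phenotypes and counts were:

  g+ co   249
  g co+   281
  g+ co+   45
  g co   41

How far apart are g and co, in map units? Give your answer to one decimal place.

The recombinant classes are g+ co+ and g co: 45 + 41 = 86.
Recombination frequency = 86/616 = 0.1396 ≈ 14.0%, i.e. 14.0 map units.

14.0 map units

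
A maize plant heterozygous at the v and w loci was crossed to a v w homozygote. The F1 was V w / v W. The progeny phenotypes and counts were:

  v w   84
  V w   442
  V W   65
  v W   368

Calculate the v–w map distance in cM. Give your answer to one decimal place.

15.5 cM

The recombinant classes are V W and v w: 65 + 84 = 149.
Recombination frequency = 149/959 = 0.1554 ≈ 15.5%, i.e. 15.5 cM.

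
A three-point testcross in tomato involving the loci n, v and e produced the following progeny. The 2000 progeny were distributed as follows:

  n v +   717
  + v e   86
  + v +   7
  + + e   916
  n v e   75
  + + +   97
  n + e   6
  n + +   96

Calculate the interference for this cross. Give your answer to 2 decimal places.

The two most frequent reciprocal classes, n v + and + + e, are the parental types, so the F1 was n v + / + + e.
The two rarest classes, + v + and n + e, are the double crossovers. Comparing them with the parentals, only the n allele has switched, so n is the middle locus and the order is v – n – e.
v–n: (182 + 13)/2000 = 0.0975; n–e: (172 + 13)/2000 = 0.0925.
Expected DCO frequency = 0.0975 × 0.0925 ≈ 0.00902; observed = 13/2000 ≈ 0.00650.
Coefficient of coincidence = 0.00650/0.00902 ≈ 0.72; interference = 1 − 0.72 = 0.28.

0.28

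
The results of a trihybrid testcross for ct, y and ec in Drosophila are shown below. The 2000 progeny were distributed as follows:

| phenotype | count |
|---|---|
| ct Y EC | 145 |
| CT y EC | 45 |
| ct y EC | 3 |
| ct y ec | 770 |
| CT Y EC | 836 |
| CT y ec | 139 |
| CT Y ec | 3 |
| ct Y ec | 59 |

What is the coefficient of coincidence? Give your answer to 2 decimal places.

The two most frequent reciprocal classes, CT Y EC and ct y ec, are the parental types, so the F1 was CT Y EC / ct y ec.
The two rarest classes, CT Y ec and ct y EC, are the double crossovers. Comparing them with the parentals, only the ec allele has switched, so ec is the middle locus and the order is ct – ec – y.
ct–ec: (284 + 6)/2000 = 0.1450; ec–y: (104 + 6)/2000 = 0.0550.
Expected DCO frequency = 0.1450 × 0.0550 ≈ 0.00797; observed = 6/2000 ≈ 0.00300.
Coefficient of coincidence = 0.00300/0.00797 ≈ 0.38.

0.38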